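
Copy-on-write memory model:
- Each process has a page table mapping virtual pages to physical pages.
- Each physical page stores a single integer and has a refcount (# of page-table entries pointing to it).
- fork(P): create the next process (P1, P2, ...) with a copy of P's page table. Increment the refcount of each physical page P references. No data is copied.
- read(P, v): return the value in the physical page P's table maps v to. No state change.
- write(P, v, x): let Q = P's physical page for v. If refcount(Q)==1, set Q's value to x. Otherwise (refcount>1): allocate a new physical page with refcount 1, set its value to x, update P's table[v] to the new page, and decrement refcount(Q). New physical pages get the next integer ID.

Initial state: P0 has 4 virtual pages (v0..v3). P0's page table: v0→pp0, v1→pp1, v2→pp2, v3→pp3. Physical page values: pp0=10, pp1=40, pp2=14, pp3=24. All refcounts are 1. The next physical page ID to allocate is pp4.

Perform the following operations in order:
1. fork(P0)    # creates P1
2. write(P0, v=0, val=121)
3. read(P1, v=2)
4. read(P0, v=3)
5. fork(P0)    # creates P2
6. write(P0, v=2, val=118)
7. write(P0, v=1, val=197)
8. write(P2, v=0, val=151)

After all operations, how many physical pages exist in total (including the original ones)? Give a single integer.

Op 1: fork(P0) -> P1. 4 ppages; refcounts: pp0:2 pp1:2 pp2:2 pp3:2
Op 2: write(P0, v0, 121). refcount(pp0)=2>1 -> COPY to pp4. 5 ppages; refcounts: pp0:1 pp1:2 pp2:2 pp3:2 pp4:1
Op 3: read(P1, v2) -> 14. No state change.
Op 4: read(P0, v3) -> 24. No state change.
Op 5: fork(P0) -> P2. 5 ppages; refcounts: pp0:1 pp1:3 pp2:3 pp3:3 pp4:2
Op 6: write(P0, v2, 118). refcount(pp2)=3>1 -> COPY to pp5. 6 ppages; refcounts: pp0:1 pp1:3 pp2:2 pp3:3 pp4:2 pp5:1
Op 7: write(P0, v1, 197). refcount(pp1)=3>1 -> COPY to pp6. 7 ppages; refcounts: pp0:1 pp1:2 pp2:2 pp3:3 pp4:2 pp5:1 pp6:1
Op 8: write(P2, v0, 151). refcount(pp4)=2>1 -> COPY to pp7. 8 ppages; refcounts: pp0:1 pp1:2 pp2:2 pp3:3 pp4:1 pp5:1 pp6:1 pp7:1

Answer: 8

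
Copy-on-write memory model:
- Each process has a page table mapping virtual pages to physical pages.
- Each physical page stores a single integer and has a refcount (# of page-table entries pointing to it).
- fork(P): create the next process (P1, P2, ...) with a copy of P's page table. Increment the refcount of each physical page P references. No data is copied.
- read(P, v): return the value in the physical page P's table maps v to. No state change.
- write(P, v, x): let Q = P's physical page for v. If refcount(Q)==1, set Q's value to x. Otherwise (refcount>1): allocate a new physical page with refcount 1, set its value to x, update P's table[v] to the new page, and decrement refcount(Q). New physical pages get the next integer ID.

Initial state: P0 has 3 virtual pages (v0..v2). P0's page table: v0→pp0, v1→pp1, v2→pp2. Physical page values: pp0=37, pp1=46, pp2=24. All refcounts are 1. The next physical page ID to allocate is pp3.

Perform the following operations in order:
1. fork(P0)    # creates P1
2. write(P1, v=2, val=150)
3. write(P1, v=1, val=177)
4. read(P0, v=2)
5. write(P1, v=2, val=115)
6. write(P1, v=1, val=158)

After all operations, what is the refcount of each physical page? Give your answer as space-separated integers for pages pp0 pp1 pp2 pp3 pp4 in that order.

Answer: 2 1 1 1 1

Derivation:
Op 1: fork(P0) -> P1. 3 ppages; refcounts: pp0:2 pp1:2 pp2:2
Op 2: write(P1, v2, 150). refcount(pp2)=2>1 -> COPY to pp3. 4 ppages; refcounts: pp0:2 pp1:2 pp2:1 pp3:1
Op 3: write(P1, v1, 177). refcount(pp1)=2>1 -> COPY to pp4. 5 ppages; refcounts: pp0:2 pp1:1 pp2:1 pp3:1 pp4:1
Op 4: read(P0, v2) -> 24. No state change.
Op 5: write(P1, v2, 115). refcount(pp3)=1 -> write in place. 5 ppages; refcounts: pp0:2 pp1:1 pp2:1 pp3:1 pp4:1
Op 6: write(P1, v1, 158). refcount(pp4)=1 -> write in place. 5 ppages; refcounts: pp0:2 pp1:1 pp2:1 pp3:1 pp4:1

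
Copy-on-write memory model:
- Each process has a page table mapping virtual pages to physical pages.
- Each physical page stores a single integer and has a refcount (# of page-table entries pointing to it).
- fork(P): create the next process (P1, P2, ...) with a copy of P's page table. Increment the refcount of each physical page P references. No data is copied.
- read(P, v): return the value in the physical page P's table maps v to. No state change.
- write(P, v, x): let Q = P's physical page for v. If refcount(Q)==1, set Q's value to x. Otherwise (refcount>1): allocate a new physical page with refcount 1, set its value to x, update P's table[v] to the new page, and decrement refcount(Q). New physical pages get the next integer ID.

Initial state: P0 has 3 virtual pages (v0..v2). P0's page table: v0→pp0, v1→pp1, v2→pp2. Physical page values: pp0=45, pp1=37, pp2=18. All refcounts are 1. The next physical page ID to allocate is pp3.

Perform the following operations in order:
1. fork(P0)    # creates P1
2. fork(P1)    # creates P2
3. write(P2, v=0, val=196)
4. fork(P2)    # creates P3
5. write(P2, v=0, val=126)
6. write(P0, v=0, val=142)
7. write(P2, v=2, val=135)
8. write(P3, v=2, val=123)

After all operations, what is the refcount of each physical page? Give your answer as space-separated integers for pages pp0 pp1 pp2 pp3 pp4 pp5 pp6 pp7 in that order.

Answer: 1 4 2 1 1 1 1 1

Derivation:
Op 1: fork(P0) -> P1. 3 ppages; refcounts: pp0:2 pp1:2 pp2:2
Op 2: fork(P1) -> P2. 3 ppages; refcounts: pp0:3 pp1:3 pp2:3
Op 3: write(P2, v0, 196). refcount(pp0)=3>1 -> COPY to pp3. 4 ppages; refcounts: pp0:2 pp1:3 pp2:3 pp3:1
Op 4: fork(P2) -> P3. 4 ppages; refcounts: pp0:2 pp1:4 pp2:4 pp3:2
Op 5: write(P2, v0, 126). refcount(pp3)=2>1 -> COPY to pp4. 5 ppages; refcounts: pp0:2 pp1:4 pp2:4 pp3:1 pp4:1
Op 6: write(P0, v0, 142). refcount(pp0)=2>1 -> COPY to pp5. 6 ppages; refcounts: pp0:1 pp1:4 pp2:4 pp3:1 pp4:1 pp5:1
Op 7: write(P2, v2, 135). refcount(pp2)=4>1 -> COPY to pp6. 7 ppages; refcounts: pp0:1 pp1:4 pp2:3 pp3:1 pp4:1 pp5:1 pp6:1
Op 8: write(P3, v2, 123). refcount(pp2)=3>1 -> COPY to pp7. 8 ppages; refcounts: pp0:1 pp1:4 pp2:2 pp3:1 pp4:1 pp5:1 pp6:1 pp7:1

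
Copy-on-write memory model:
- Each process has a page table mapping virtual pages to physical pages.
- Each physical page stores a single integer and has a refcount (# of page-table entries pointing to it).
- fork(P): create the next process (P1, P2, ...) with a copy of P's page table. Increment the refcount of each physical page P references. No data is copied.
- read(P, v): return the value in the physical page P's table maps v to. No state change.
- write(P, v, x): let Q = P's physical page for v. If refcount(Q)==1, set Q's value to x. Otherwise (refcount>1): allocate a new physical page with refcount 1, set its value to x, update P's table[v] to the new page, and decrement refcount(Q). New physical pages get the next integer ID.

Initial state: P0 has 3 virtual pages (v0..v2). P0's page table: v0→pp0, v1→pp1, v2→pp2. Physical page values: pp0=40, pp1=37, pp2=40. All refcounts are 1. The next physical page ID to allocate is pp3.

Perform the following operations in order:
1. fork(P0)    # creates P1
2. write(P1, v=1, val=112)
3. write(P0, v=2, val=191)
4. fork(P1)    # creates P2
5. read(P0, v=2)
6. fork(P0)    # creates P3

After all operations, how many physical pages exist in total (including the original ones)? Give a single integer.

Op 1: fork(P0) -> P1. 3 ppages; refcounts: pp0:2 pp1:2 pp2:2
Op 2: write(P1, v1, 112). refcount(pp1)=2>1 -> COPY to pp3. 4 ppages; refcounts: pp0:2 pp1:1 pp2:2 pp3:1
Op 3: write(P0, v2, 191). refcount(pp2)=2>1 -> COPY to pp4. 5 ppages; refcounts: pp0:2 pp1:1 pp2:1 pp3:1 pp4:1
Op 4: fork(P1) -> P2. 5 ppages; refcounts: pp0:3 pp1:1 pp2:2 pp3:2 pp4:1
Op 5: read(P0, v2) -> 191. No state change.
Op 6: fork(P0) -> P3. 5 ppages; refcounts: pp0:4 pp1:2 pp2:2 pp3:2 pp4:2

Answer: 5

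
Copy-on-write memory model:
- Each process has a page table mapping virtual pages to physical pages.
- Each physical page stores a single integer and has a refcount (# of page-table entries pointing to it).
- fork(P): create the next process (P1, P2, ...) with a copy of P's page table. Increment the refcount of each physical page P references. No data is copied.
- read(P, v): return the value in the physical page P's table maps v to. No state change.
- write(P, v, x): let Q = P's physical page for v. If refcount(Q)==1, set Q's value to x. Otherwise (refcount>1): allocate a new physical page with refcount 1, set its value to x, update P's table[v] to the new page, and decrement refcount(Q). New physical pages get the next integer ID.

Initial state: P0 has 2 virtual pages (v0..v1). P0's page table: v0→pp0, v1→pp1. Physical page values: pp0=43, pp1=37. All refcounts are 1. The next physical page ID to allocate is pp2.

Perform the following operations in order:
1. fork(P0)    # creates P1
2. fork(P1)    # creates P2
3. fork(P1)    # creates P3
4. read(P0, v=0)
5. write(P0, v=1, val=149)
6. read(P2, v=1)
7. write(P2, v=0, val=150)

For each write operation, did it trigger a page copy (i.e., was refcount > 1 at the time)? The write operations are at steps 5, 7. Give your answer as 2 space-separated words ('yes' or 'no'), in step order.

Op 1: fork(P0) -> P1. 2 ppages; refcounts: pp0:2 pp1:2
Op 2: fork(P1) -> P2. 2 ppages; refcounts: pp0:3 pp1:3
Op 3: fork(P1) -> P3. 2 ppages; refcounts: pp0:4 pp1:4
Op 4: read(P0, v0) -> 43. No state change.
Op 5: write(P0, v1, 149). refcount(pp1)=4>1 -> COPY to pp2. 3 ppages; refcounts: pp0:4 pp1:3 pp2:1
Op 6: read(P2, v1) -> 37. No state change.
Op 7: write(P2, v0, 150). refcount(pp0)=4>1 -> COPY to pp3. 4 ppages; refcounts: pp0:3 pp1:3 pp2:1 pp3:1

yes yes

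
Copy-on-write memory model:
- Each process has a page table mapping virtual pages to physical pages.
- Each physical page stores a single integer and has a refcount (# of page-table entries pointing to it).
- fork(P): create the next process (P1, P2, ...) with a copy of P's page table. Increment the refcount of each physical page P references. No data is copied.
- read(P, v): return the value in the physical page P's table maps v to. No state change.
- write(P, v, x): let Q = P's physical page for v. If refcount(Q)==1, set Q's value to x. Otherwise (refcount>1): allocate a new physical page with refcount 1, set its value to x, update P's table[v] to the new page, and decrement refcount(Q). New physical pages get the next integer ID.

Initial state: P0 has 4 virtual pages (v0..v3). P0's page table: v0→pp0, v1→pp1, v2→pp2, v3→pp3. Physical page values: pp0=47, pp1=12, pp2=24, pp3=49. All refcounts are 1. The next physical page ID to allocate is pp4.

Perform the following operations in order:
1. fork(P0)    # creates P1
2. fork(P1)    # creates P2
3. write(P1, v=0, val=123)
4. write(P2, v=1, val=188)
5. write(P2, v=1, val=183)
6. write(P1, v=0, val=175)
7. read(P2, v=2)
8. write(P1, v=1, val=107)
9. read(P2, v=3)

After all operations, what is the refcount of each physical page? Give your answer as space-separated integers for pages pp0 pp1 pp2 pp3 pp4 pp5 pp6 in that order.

Answer: 2 1 3 3 1 1 1

Derivation:
Op 1: fork(P0) -> P1. 4 ppages; refcounts: pp0:2 pp1:2 pp2:2 pp3:2
Op 2: fork(P1) -> P2. 4 ppages; refcounts: pp0:3 pp1:3 pp2:3 pp3:3
Op 3: write(P1, v0, 123). refcount(pp0)=3>1 -> COPY to pp4. 5 ppages; refcounts: pp0:2 pp1:3 pp2:3 pp3:3 pp4:1
Op 4: write(P2, v1, 188). refcount(pp1)=3>1 -> COPY to pp5. 6 ppages; refcounts: pp0:2 pp1:2 pp2:3 pp3:3 pp4:1 pp5:1
Op 5: write(P2, v1, 183). refcount(pp5)=1 -> write in place. 6 ppages; refcounts: pp0:2 pp1:2 pp2:3 pp3:3 pp4:1 pp5:1
Op 6: write(P1, v0, 175). refcount(pp4)=1 -> write in place. 6 ppages; refcounts: pp0:2 pp1:2 pp2:3 pp3:3 pp4:1 pp5:1
Op 7: read(P2, v2) -> 24. No state change.
Op 8: write(P1, v1, 107). refcount(pp1)=2>1 -> COPY to pp6. 7 ppages; refcounts: pp0:2 pp1:1 pp2:3 pp3:3 pp4:1 pp5:1 pp6:1
Op 9: read(P2, v3) -> 49. No state change.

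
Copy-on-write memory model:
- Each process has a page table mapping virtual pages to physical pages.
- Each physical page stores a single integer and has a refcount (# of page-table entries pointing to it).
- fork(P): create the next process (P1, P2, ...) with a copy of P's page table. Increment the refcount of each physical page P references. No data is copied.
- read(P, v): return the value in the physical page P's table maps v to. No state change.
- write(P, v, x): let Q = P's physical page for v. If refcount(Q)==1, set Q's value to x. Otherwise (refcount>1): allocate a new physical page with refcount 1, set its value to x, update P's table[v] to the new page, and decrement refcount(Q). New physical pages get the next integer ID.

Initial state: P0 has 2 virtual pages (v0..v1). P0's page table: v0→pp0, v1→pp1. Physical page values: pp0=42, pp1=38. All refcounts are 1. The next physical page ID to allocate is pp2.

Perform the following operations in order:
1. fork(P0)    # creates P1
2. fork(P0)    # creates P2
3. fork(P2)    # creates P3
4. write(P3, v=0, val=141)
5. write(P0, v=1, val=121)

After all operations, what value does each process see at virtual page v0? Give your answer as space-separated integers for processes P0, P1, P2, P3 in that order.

Answer: 42 42 42 141

Derivation:
Op 1: fork(P0) -> P1. 2 ppages; refcounts: pp0:2 pp1:2
Op 2: fork(P0) -> P2. 2 ppages; refcounts: pp0:3 pp1:3
Op 3: fork(P2) -> P3. 2 ppages; refcounts: pp0:4 pp1:4
Op 4: write(P3, v0, 141). refcount(pp0)=4>1 -> COPY to pp2. 3 ppages; refcounts: pp0:3 pp1:4 pp2:1
Op 5: write(P0, v1, 121). refcount(pp1)=4>1 -> COPY to pp3. 4 ppages; refcounts: pp0:3 pp1:3 pp2:1 pp3:1
P0: v0 -> pp0 = 42
P1: v0 -> pp0 = 42
P2: v0 -> pp0 = 42
P3: v0 -> pp2 = 141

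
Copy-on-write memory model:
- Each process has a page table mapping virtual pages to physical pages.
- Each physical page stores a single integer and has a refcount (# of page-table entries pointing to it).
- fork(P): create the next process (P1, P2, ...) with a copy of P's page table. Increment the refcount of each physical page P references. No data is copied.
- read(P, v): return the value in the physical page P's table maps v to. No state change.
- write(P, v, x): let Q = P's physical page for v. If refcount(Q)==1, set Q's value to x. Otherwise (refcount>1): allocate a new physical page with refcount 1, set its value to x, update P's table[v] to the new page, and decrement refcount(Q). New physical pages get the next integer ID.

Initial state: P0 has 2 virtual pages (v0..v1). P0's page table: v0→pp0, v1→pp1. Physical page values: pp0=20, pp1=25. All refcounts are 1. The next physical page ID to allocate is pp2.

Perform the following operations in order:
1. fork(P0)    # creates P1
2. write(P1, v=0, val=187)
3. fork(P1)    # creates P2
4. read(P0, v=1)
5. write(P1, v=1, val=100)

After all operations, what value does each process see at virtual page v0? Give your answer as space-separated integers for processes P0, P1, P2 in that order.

Op 1: fork(P0) -> P1. 2 ppages; refcounts: pp0:2 pp1:2
Op 2: write(P1, v0, 187). refcount(pp0)=2>1 -> COPY to pp2. 3 ppages; refcounts: pp0:1 pp1:2 pp2:1
Op 3: fork(P1) -> P2. 3 ppages; refcounts: pp0:1 pp1:3 pp2:2
Op 4: read(P0, v1) -> 25. No state change.
Op 5: write(P1, v1, 100). refcount(pp1)=3>1 -> COPY to pp3. 4 ppages; refcounts: pp0:1 pp1:2 pp2:2 pp3:1
P0: v0 -> pp0 = 20
P1: v0 -> pp2 = 187
P2: v0 -> pp2 = 187

Answer: 20 187 187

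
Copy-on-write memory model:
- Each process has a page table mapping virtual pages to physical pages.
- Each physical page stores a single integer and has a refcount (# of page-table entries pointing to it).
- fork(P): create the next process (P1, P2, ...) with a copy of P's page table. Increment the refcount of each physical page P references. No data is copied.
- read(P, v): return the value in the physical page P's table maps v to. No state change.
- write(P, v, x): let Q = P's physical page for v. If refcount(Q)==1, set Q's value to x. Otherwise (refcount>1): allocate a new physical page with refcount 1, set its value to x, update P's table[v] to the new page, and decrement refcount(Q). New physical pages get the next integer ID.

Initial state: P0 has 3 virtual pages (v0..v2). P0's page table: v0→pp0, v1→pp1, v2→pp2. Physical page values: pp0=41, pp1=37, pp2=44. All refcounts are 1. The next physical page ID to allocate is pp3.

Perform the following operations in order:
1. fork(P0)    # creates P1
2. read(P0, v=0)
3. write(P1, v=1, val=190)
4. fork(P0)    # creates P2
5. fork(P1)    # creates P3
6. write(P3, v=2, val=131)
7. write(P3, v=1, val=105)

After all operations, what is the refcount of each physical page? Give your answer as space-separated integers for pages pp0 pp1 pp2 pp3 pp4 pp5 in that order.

Op 1: fork(P0) -> P1. 3 ppages; refcounts: pp0:2 pp1:2 pp2:2
Op 2: read(P0, v0) -> 41. No state change.
Op 3: write(P1, v1, 190). refcount(pp1)=2>1 -> COPY to pp3. 4 ppages; refcounts: pp0:2 pp1:1 pp2:2 pp3:1
Op 4: fork(P0) -> P2. 4 ppages; refcounts: pp0:3 pp1:2 pp2:3 pp3:1
Op 5: fork(P1) -> P3. 4 ppages; refcounts: pp0:4 pp1:2 pp2:4 pp3:2
Op 6: write(P3, v2, 131). refcount(pp2)=4>1 -> COPY to pp4. 5 ppages; refcounts: pp0:4 pp1:2 pp2:3 pp3:2 pp4:1
Op 7: write(P3, v1, 105). refcount(pp3)=2>1 -> COPY to pp5. 6 ppages; refcounts: pp0:4 pp1:2 pp2:3 pp3:1 pp4:1 pp5:1

Answer: 4 2 3 1 1 1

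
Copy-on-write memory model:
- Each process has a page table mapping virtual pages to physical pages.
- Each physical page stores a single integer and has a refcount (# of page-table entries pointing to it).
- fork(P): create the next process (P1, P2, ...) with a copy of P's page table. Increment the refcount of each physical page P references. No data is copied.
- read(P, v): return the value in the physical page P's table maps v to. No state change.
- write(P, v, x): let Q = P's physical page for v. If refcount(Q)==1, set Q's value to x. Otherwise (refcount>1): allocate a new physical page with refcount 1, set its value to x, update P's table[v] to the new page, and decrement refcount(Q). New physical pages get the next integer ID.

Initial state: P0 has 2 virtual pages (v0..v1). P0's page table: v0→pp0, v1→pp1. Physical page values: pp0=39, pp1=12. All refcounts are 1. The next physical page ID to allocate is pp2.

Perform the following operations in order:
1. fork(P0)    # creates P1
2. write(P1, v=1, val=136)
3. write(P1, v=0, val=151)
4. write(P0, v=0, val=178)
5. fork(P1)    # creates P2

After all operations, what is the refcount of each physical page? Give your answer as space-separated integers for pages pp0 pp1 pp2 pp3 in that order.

Answer: 1 1 2 2

Derivation:
Op 1: fork(P0) -> P1. 2 ppages; refcounts: pp0:2 pp1:2
Op 2: write(P1, v1, 136). refcount(pp1)=2>1 -> COPY to pp2. 3 ppages; refcounts: pp0:2 pp1:1 pp2:1
Op 3: write(P1, v0, 151). refcount(pp0)=2>1 -> COPY to pp3. 4 ppages; refcounts: pp0:1 pp1:1 pp2:1 pp3:1
Op 4: write(P0, v0, 178). refcount(pp0)=1 -> write in place. 4 ppages; refcounts: pp0:1 pp1:1 pp2:1 pp3:1
Op 5: fork(P1) -> P2. 4 ppages; refcounts: pp0:1 pp1:1 pp2:2 pp3:2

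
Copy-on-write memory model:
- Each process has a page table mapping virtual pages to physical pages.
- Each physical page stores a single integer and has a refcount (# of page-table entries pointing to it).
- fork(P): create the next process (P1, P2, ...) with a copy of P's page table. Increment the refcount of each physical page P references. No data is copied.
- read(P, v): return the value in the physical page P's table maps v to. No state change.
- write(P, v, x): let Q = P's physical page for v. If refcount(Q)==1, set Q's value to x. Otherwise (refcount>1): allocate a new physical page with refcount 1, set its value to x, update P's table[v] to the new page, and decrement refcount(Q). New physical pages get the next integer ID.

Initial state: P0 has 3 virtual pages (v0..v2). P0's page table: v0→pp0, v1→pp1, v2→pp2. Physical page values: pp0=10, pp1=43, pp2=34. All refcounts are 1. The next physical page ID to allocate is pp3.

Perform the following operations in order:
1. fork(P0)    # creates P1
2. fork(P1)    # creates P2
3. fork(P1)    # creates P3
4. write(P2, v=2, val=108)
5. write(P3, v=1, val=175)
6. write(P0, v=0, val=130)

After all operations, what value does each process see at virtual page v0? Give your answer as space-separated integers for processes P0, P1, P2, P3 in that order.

Op 1: fork(P0) -> P1. 3 ppages; refcounts: pp0:2 pp1:2 pp2:2
Op 2: fork(P1) -> P2. 3 ppages; refcounts: pp0:3 pp1:3 pp2:3
Op 3: fork(P1) -> P3. 3 ppages; refcounts: pp0:4 pp1:4 pp2:4
Op 4: write(P2, v2, 108). refcount(pp2)=4>1 -> COPY to pp3. 4 ppages; refcounts: pp0:4 pp1:4 pp2:3 pp3:1
Op 5: write(P3, v1, 175). refcount(pp1)=4>1 -> COPY to pp4. 5 ppages; refcounts: pp0:4 pp1:3 pp2:3 pp3:1 pp4:1
Op 6: write(P0, v0, 130). refcount(pp0)=4>1 -> COPY to pp5. 6 ppages; refcounts: pp0:3 pp1:3 pp2:3 pp3:1 pp4:1 pp5:1
P0: v0 -> pp5 = 130
P1: v0 -> pp0 = 10
P2: v0 -> pp0 = 10
P3: v0 -> pp0 = 10

Answer: 130 10 10 10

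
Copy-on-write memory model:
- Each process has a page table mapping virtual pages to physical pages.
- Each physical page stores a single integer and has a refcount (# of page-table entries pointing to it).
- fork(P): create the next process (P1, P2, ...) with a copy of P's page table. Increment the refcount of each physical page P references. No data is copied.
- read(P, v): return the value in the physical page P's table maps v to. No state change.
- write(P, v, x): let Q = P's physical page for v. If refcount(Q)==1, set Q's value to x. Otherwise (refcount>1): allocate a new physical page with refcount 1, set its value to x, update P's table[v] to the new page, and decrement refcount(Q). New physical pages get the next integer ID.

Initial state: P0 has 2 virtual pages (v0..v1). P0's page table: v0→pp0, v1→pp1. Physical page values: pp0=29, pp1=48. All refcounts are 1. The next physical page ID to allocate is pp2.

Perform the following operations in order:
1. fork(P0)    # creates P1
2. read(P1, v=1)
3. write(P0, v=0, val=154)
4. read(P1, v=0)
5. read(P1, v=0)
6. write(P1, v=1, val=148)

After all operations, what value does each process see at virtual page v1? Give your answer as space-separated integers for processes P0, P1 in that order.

Op 1: fork(P0) -> P1. 2 ppages; refcounts: pp0:2 pp1:2
Op 2: read(P1, v1) -> 48. No state change.
Op 3: write(P0, v0, 154). refcount(pp0)=2>1 -> COPY to pp2. 3 ppages; refcounts: pp0:1 pp1:2 pp2:1
Op 4: read(P1, v0) -> 29. No state change.
Op 5: read(P1, v0) -> 29. No state change.
Op 6: write(P1, v1, 148). refcount(pp1)=2>1 -> COPY to pp3. 4 ppages; refcounts: pp0:1 pp1:1 pp2:1 pp3:1
P0: v1 -> pp1 = 48
P1: v1 -> pp3 = 148

Answer: 48 148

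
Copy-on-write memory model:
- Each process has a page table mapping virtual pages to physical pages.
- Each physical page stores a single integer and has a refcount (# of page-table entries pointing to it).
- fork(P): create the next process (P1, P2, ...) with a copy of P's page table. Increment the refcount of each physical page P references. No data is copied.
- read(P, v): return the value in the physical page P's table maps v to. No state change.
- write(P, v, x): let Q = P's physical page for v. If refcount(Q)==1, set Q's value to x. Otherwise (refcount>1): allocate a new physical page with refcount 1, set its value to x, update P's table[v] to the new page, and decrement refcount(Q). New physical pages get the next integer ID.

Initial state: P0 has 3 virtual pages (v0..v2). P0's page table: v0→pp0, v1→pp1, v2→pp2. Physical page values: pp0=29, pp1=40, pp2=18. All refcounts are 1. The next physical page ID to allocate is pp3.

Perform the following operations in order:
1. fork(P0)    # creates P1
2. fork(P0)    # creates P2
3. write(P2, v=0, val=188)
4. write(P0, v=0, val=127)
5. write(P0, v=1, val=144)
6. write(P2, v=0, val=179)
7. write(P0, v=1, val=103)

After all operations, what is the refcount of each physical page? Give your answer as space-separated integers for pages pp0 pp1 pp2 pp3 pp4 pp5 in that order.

Answer: 1 2 3 1 1 1

Derivation:
Op 1: fork(P0) -> P1. 3 ppages; refcounts: pp0:2 pp1:2 pp2:2
Op 2: fork(P0) -> P2. 3 ppages; refcounts: pp0:3 pp1:3 pp2:3
Op 3: write(P2, v0, 188). refcount(pp0)=3>1 -> COPY to pp3. 4 ppages; refcounts: pp0:2 pp1:3 pp2:3 pp3:1
Op 4: write(P0, v0, 127). refcount(pp0)=2>1 -> COPY to pp4. 5 ppages; refcounts: pp0:1 pp1:3 pp2:3 pp3:1 pp4:1
Op 5: write(P0, v1, 144). refcount(pp1)=3>1 -> COPY to pp5. 6 ppages; refcounts: pp0:1 pp1:2 pp2:3 pp3:1 pp4:1 pp5:1
Op 6: write(P2, v0, 179). refcount(pp3)=1 -> write in place. 6 ppages; refcounts: pp0:1 pp1:2 pp2:3 pp3:1 pp4:1 pp5:1
Op 7: write(P0, v1, 103). refcount(pp5)=1 -> write in place. 6 ppages; refcounts: pp0:1 pp1:2 pp2:3 pp3:1 pp4:1 pp5:1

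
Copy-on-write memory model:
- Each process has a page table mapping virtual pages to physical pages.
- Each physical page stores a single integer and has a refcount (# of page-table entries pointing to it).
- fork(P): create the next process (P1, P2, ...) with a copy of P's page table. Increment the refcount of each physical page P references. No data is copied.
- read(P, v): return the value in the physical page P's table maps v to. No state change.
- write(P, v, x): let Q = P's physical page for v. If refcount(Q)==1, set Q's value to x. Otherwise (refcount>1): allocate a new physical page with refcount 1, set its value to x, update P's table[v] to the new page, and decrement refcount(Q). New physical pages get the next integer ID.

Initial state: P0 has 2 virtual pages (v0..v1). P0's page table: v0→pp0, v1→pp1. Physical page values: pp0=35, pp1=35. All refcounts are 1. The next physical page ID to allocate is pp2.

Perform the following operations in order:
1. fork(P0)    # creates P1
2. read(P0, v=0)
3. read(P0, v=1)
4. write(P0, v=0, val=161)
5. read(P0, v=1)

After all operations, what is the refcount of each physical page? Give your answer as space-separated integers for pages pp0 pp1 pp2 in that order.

Answer: 1 2 1

Derivation:
Op 1: fork(P0) -> P1. 2 ppages; refcounts: pp0:2 pp1:2
Op 2: read(P0, v0) -> 35. No state change.
Op 3: read(P0, v1) -> 35. No state change.
Op 4: write(P0, v0, 161). refcount(pp0)=2>1 -> COPY to pp2. 3 ppages; refcounts: pp0:1 pp1:2 pp2:1
Op 5: read(P0, v1) -> 35. No state change.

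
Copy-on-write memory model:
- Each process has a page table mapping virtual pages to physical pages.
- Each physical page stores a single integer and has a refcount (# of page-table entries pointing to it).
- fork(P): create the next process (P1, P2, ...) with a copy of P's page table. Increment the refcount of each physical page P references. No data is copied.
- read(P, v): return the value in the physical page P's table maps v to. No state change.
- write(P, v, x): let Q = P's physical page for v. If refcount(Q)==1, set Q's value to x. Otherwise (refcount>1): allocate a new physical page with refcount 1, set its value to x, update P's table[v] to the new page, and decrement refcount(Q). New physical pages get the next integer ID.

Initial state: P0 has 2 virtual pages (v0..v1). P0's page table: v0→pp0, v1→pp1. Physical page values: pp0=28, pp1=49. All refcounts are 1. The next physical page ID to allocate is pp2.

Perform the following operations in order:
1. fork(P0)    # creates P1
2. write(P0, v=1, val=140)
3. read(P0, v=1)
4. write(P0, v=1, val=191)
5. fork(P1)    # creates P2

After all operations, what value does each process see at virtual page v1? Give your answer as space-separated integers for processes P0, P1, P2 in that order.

Op 1: fork(P0) -> P1. 2 ppages; refcounts: pp0:2 pp1:2
Op 2: write(P0, v1, 140). refcount(pp1)=2>1 -> COPY to pp2. 3 ppages; refcounts: pp0:2 pp1:1 pp2:1
Op 3: read(P0, v1) -> 140. No state change.
Op 4: write(P0, v1, 191). refcount(pp2)=1 -> write in place. 3 ppages; refcounts: pp0:2 pp1:1 pp2:1
Op 5: fork(P1) -> P2. 3 ppages; refcounts: pp0:3 pp1:2 pp2:1
P0: v1 -> pp2 = 191
P1: v1 -> pp1 = 49
P2: v1 -> pp1 = 49

Answer: 191 49 49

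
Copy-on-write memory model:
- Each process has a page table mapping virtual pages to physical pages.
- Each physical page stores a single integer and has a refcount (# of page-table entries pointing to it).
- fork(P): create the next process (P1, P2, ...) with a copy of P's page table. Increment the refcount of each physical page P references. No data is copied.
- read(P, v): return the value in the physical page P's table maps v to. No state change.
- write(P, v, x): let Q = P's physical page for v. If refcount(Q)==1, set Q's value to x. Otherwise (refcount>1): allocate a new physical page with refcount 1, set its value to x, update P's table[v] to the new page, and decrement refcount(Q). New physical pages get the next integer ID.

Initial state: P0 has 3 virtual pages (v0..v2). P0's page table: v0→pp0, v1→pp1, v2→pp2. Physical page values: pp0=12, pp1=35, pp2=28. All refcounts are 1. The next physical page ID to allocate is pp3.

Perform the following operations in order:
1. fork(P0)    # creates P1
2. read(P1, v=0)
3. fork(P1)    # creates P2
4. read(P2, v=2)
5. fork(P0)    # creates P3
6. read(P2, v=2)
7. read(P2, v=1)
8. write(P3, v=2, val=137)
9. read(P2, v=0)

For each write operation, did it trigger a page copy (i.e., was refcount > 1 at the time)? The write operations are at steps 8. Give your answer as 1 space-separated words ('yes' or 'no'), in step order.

Op 1: fork(P0) -> P1. 3 ppages; refcounts: pp0:2 pp1:2 pp2:2
Op 2: read(P1, v0) -> 12. No state change.
Op 3: fork(P1) -> P2. 3 ppages; refcounts: pp0:3 pp1:3 pp2:3
Op 4: read(P2, v2) -> 28. No state change.
Op 5: fork(P0) -> P3. 3 ppages; refcounts: pp0:4 pp1:4 pp2:4
Op 6: read(P2, v2) -> 28. No state change.
Op 7: read(P2, v1) -> 35. No state change.
Op 8: write(P3, v2, 137). refcount(pp2)=4>1 -> COPY to pp3. 4 ppages; refcounts: pp0:4 pp1:4 pp2:3 pp3:1
Op 9: read(P2, v0) -> 12. No state change.

yes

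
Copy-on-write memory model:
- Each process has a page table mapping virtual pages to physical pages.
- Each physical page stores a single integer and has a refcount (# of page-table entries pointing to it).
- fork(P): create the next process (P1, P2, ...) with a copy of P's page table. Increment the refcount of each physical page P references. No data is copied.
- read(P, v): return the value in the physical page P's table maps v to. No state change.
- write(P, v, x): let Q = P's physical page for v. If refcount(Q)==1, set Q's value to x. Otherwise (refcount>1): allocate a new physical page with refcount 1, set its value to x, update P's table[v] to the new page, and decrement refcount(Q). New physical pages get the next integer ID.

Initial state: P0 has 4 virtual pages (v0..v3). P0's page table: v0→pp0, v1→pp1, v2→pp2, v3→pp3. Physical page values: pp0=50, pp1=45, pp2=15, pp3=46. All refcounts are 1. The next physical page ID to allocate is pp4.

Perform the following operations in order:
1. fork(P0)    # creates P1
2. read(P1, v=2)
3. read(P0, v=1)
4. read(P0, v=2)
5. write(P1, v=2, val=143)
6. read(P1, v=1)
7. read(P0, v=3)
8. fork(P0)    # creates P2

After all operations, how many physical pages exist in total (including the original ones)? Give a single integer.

Op 1: fork(P0) -> P1. 4 ppages; refcounts: pp0:2 pp1:2 pp2:2 pp3:2
Op 2: read(P1, v2) -> 15. No state change.
Op 3: read(P0, v1) -> 45. No state change.
Op 4: read(P0, v2) -> 15. No state change.
Op 5: write(P1, v2, 143). refcount(pp2)=2>1 -> COPY to pp4. 5 ppages; refcounts: pp0:2 pp1:2 pp2:1 pp3:2 pp4:1
Op 6: read(P1, v1) -> 45. No state change.
Op 7: read(P0, v3) -> 46. No state change.
Op 8: fork(P0) -> P2. 5 ppages; refcounts: pp0:3 pp1:3 pp2:2 pp3:3 pp4:1

Answer: 5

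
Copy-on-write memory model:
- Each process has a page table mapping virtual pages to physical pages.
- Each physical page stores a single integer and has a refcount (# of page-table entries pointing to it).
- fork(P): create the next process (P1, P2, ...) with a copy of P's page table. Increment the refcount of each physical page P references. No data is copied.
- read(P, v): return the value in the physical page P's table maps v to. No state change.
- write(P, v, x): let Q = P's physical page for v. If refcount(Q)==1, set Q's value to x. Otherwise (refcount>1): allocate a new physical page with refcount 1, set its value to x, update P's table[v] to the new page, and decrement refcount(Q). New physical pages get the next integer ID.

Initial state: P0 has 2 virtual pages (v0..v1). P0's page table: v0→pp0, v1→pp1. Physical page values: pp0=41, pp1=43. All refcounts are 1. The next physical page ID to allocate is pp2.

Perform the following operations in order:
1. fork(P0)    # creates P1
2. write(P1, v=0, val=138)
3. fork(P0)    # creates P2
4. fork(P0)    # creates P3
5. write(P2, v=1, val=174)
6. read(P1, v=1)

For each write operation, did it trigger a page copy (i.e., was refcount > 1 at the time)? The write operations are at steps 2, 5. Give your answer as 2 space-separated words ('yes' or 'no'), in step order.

Op 1: fork(P0) -> P1. 2 ppages; refcounts: pp0:2 pp1:2
Op 2: write(P1, v0, 138). refcount(pp0)=2>1 -> COPY to pp2. 3 ppages; refcounts: pp0:1 pp1:2 pp2:1
Op 3: fork(P0) -> P2. 3 ppages; refcounts: pp0:2 pp1:3 pp2:1
Op 4: fork(P0) -> P3. 3 ppages; refcounts: pp0:3 pp1:4 pp2:1
Op 5: write(P2, v1, 174). refcount(pp1)=4>1 -> COPY to pp3. 4 ppages; refcounts: pp0:3 pp1:3 pp2:1 pp3:1
Op 6: read(P1, v1) -> 43. No state change.

yes yes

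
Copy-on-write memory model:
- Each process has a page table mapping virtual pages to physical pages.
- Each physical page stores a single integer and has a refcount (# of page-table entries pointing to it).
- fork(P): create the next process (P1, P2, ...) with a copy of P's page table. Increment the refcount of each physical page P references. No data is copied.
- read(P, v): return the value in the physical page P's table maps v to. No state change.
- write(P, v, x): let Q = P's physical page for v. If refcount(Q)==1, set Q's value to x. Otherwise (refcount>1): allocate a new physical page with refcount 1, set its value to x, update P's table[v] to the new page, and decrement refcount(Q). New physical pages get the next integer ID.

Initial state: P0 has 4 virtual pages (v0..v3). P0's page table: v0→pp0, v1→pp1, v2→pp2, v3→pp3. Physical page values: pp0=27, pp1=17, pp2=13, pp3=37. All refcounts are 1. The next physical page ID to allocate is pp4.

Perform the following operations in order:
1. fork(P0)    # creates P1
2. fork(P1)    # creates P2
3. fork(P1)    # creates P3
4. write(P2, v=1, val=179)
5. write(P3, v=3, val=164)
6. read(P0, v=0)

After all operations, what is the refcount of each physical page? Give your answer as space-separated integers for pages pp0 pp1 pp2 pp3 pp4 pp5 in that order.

Op 1: fork(P0) -> P1. 4 ppages; refcounts: pp0:2 pp1:2 pp2:2 pp3:2
Op 2: fork(P1) -> P2. 4 ppages; refcounts: pp0:3 pp1:3 pp2:3 pp3:3
Op 3: fork(P1) -> P3. 4 ppages; refcounts: pp0:4 pp1:4 pp2:4 pp3:4
Op 4: write(P2, v1, 179). refcount(pp1)=4>1 -> COPY to pp4. 5 ppages; refcounts: pp0:4 pp1:3 pp2:4 pp3:4 pp4:1
Op 5: write(P3, v3, 164). refcount(pp3)=4>1 -> COPY to pp5. 6 ppages; refcounts: pp0:4 pp1:3 pp2:4 pp3:3 pp4:1 pp5:1
Op 6: read(P0, v0) -> 27. No state change.

Answer: 4 3 4 3 1 1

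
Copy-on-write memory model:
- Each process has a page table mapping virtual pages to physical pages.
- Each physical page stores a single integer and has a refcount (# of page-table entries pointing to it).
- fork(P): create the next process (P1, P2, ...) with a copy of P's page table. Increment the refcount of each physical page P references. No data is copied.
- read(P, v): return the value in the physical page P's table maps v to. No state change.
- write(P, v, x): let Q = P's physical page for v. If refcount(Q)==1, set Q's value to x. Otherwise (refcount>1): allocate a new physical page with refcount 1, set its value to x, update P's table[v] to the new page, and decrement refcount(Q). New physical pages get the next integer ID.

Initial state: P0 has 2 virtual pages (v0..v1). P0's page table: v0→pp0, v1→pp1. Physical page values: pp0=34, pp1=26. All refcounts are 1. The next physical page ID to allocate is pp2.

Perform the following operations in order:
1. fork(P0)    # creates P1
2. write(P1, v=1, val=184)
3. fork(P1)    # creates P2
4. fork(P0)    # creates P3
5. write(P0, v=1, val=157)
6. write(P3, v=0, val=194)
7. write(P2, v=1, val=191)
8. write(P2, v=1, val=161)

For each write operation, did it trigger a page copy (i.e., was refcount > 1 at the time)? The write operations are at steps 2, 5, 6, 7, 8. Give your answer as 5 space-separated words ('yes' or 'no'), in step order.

Op 1: fork(P0) -> P1. 2 ppages; refcounts: pp0:2 pp1:2
Op 2: write(P1, v1, 184). refcount(pp1)=2>1 -> COPY to pp2. 3 ppages; refcounts: pp0:2 pp1:1 pp2:1
Op 3: fork(P1) -> P2. 3 ppages; refcounts: pp0:3 pp1:1 pp2:2
Op 4: fork(P0) -> P3. 3 ppages; refcounts: pp0:4 pp1:2 pp2:2
Op 5: write(P0, v1, 157). refcount(pp1)=2>1 -> COPY to pp3. 4 ppages; refcounts: pp0:4 pp1:1 pp2:2 pp3:1
Op 6: write(P3, v0, 194). refcount(pp0)=4>1 -> COPY to pp4. 5 ppages; refcounts: pp0:3 pp1:1 pp2:2 pp3:1 pp4:1
Op 7: write(P2, v1, 191). refcount(pp2)=2>1 -> COPY to pp5. 6 ppages; refcounts: pp0:3 pp1:1 pp2:1 pp3:1 pp4:1 pp5:1
Op 8: write(P2, v1, 161). refcount(pp5)=1 -> write in place. 6 ppages; refcounts: pp0:3 pp1:1 pp2:1 pp3:1 pp4:1 pp5:1

yes yes yes yes no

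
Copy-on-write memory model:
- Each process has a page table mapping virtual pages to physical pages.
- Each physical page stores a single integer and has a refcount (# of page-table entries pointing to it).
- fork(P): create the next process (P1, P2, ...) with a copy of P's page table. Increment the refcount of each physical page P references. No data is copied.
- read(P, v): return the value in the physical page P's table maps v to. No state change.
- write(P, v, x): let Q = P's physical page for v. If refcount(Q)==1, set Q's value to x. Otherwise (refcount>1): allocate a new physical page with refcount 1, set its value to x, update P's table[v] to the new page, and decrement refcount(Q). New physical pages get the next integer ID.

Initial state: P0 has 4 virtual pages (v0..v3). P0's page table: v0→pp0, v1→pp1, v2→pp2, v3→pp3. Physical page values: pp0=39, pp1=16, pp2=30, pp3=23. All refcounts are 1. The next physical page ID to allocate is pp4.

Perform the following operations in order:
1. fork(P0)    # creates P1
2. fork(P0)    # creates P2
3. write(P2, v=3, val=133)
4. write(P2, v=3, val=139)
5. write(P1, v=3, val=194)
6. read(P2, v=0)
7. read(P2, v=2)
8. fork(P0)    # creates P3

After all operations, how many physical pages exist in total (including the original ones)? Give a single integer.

Answer: 6

Derivation:
Op 1: fork(P0) -> P1. 4 ppages; refcounts: pp0:2 pp1:2 pp2:2 pp3:2
Op 2: fork(P0) -> P2. 4 ppages; refcounts: pp0:3 pp1:3 pp2:3 pp3:3
Op 3: write(P2, v3, 133). refcount(pp3)=3>1 -> COPY to pp4. 5 ppages; refcounts: pp0:3 pp1:3 pp2:3 pp3:2 pp4:1
Op 4: write(P2, v3, 139). refcount(pp4)=1 -> write in place. 5 ppages; refcounts: pp0:3 pp1:3 pp2:3 pp3:2 pp4:1
Op 5: write(P1, v3, 194). refcount(pp3)=2>1 -> COPY to pp5. 6 ppages; refcounts: pp0:3 pp1:3 pp2:3 pp3:1 pp4:1 pp5:1
Op 6: read(P2, v0) -> 39. No state change.
Op 7: read(P2, v2) -> 30. No state change.
Op 8: fork(P0) -> P3. 6 ppages; refcounts: pp0:4 pp1:4 pp2:4 pp3:2 pp4:1 pp5:1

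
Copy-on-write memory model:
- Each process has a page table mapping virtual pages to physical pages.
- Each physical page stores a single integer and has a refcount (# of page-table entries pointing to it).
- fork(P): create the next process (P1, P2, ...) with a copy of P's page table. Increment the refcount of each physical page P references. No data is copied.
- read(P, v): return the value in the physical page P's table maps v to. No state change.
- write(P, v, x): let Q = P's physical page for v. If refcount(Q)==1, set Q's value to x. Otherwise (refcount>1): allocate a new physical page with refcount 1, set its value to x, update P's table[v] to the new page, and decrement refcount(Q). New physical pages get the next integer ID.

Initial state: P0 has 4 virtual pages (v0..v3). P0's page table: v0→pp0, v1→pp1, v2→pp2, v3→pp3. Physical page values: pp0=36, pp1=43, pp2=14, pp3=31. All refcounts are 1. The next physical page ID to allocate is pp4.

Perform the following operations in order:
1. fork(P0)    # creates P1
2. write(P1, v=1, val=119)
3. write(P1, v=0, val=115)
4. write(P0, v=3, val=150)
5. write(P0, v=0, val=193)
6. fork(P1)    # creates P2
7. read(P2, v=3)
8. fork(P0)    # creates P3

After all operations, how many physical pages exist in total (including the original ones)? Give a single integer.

Answer: 7

Derivation:
Op 1: fork(P0) -> P1. 4 ppages; refcounts: pp0:2 pp1:2 pp2:2 pp3:2
Op 2: write(P1, v1, 119). refcount(pp1)=2>1 -> COPY to pp4. 5 ppages; refcounts: pp0:2 pp1:1 pp2:2 pp3:2 pp4:1
Op 3: write(P1, v0, 115). refcount(pp0)=2>1 -> COPY to pp5. 6 ppages; refcounts: pp0:1 pp1:1 pp2:2 pp3:2 pp4:1 pp5:1
Op 4: write(P0, v3, 150). refcount(pp3)=2>1 -> COPY to pp6. 7 ppages; refcounts: pp0:1 pp1:1 pp2:2 pp3:1 pp4:1 pp5:1 pp6:1
Op 5: write(P0, v0, 193). refcount(pp0)=1 -> write in place. 7 ppages; refcounts: pp0:1 pp1:1 pp2:2 pp3:1 pp4:1 pp5:1 pp6:1
Op 6: fork(P1) -> P2. 7 ppages; refcounts: pp0:1 pp1:1 pp2:3 pp3:2 pp4:2 pp5:2 pp6:1
Op 7: read(P2, v3) -> 31. No state change.
Op 8: fork(P0) -> P3. 7 ppages; refcounts: pp0:2 pp1:2 pp2:4 pp3:2 pp4:2 pp5:2 pp6:2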